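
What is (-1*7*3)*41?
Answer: -861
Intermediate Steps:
(-1*7*3)*41 = -7*3*41 = -21*41 = -861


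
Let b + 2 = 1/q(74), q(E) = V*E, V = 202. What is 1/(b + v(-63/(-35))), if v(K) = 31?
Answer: 14948/433493 ≈ 0.034483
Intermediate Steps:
q(E) = 202*E
b = -29895/14948 (b = -2 + 1/(202*74) = -2 + 1/14948 = -29895/14948 ≈ -1.9999)
1/(b + v(-63/(-35))) = 1/(-29895/14948 + 31) = 1/(433493/14948) = 14948/433493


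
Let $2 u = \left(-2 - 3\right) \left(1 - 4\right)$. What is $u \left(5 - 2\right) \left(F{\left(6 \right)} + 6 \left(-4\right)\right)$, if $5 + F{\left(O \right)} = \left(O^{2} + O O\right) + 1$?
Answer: $990$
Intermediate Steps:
$u = \frac{15}{2}$ ($u = \frac{\left(-2 - 3\right) \left(1 - 4\right)}{2} = \frac{\left(-5\right) \left(-3\right)}{2} = \frac{1}{2} \cdot 15 = \frac{15}{2} \approx 7.5$)
$F{\left(O \right)} = -4 + 2 O^{2}$ ($F{\left(O \right)} = -5 + \left(\left(O^{2} + O O\right) + 1\right) = -5 + \left(\left(O^{2} + O^{2}\right) + 1\right) = -5 + \left(2 O^{2} + 1\right) = -5 + \left(1 + 2 O^{2}\right) = -4 + 2 O^{2}$)
$u \left(5 - 2\right) \left(F{\left(6 \right)} + 6 \left(-4\right)\right) = \frac{15 \left(5 - 2\right)}{2} \left(\left(-4 + 2 \cdot 6^{2}\right) + 6 \left(-4\right)\right) = \frac{15}{2} \cdot 3 \left(\left(-4 + 2 \cdot 36\right) - 24\right) = \frac{45 \left(\left(-4 + 72\right) - 24\right)}{2} = \frac{45 \left(68 - 24\right)}{2} = \frac{45}{2} \cdot 44 = 990$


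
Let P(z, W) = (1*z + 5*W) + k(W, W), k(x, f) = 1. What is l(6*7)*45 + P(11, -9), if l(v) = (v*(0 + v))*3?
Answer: 238107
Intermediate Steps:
P(z, W) = 1 + z + 5*W (P(z, W) = (1*z + 5*W) + 1 = (z + 5*W) + 1 = 1 + z + 5*W)
l(v) = 3*v² (l(v) = (v*v)*3 = v²*3 = 3*v²)
l(6*7)*45 + P(11, -9) = (3*(6*7)²)*45 + (1 + 11 + 5*(-9)) = (3*42²)*45 + (1 + 11 - 45) = (3*1764)*45 - 33 = 5292*45 - 33 = 238140 - 33 = 238107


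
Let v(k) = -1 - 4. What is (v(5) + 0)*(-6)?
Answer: 30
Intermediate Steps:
v(k) = -5
(v(5) + 0)*(-6) = (-5 + 0)*(-6) = -5*(-6) = 30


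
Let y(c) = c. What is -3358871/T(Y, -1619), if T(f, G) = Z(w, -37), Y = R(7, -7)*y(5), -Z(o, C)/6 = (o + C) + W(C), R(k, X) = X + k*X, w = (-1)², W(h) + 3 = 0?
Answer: -3358871/234 ≈ -14354.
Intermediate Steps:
W(h) = -3 (W(h) = -3 + 0 = -3)
w = 1
R(k, X) = X + X*k
Z(o, C) = 18 - 6*C - 6*o (Z(o, C) = -6*((o + C) - 3) = -6*((C + o) - 3) = -6*(-3 + C + o) = 18 - 6*C - 6*o)
Y = -280 (Y = -7*(1 + 7)*5 = -7*8*5 = -56*5 = -280)
T(f, G) = 234 (T(f, G) = 18 - 6*(-37) - 6*1 = 18 + 222 - 6 = 234)
-3358871/T(Y, -1619) = -3358871/234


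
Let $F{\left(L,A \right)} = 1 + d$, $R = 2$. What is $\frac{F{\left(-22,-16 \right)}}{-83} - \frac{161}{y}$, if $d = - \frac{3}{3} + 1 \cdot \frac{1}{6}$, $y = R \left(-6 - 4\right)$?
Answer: $\frac{40079}{4980} \approx 8.048$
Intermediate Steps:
$y = -20$ ($y = 2 \left(-6 - 4\right) = 2 \left(-10\right) = -20$)
$d = - \frac{5}{6}$ ($d = \left(-3\right) \frac{1}{3} + 1 \cdot \frac{1}{6} = -1 + \frac{1}{6} = - \frac{5}{6} \approx -0.83333$)
$F{\left(L,A \right)} = \frac{1}{6}$ ($F{\left(L,A \right)} = 1 - \frac{5}{6} = \frac{1}{6}$)
$\frac{F{\left(-22,-16 \right)}}{-83} - \frac{161}{y} = \frac{1}{6 \left(-83\right)} - \frac{161}{-20} = \frac{1}{6} \left(- \frac{1}{83}\right) - - \frac{161}{20} = - \frac{1}{498} + \frac{161}{20} = \frac{40079}{4980}$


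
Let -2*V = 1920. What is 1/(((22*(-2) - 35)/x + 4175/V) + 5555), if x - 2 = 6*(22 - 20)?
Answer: 1344/7452491 ≈ 0.00018034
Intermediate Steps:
V = -960 (V = -½*1920 = -960)
x = 14 (x = 2 + 6*(22 - 20) = 2 + 6*2 = 2 + 12 = 14)
1/(((22*(-2) - 35)/x + 4175/V) + 5555) = 1/(((22*(-2) - 35)/14 + 4175/(-960)) + 5555) = 1/(((-44 - 35)*(1/14) + 4175*(-1/960)) + 5555) = 1/((-79*1/14 - 835/192) + 5555) = 1/((-79/14 - 835/192) + 5555) = 1/(-13429/1344 + 5555) = 1/(7452491/1344) = 1344/7452491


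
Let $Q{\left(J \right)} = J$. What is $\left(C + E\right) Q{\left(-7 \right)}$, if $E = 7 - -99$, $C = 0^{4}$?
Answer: $-742$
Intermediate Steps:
$C = 0$
$E = 106$ ($E = 7 + 99 = 106$)
$\left(C + E\right) Q{\left(-7 \right)} = \left(0 + 106\right) \left(-7\right) = 106 \left(-7\right) = -742$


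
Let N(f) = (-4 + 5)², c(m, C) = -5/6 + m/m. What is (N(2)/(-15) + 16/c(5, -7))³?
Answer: 2979767519/3375 ≈ 8.8289e+5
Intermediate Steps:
c(m, C) = ⅙ (c(m, C) = -5*⅙ + 1 = -⅚ + 1 = ⅙)
N(f) = 1 (N(f) = 1² = 1)
(N(2)/(-15) + 16/c(5, -7))³ = (1/(-15) + 16/(⅙))³ = (1*(-1/15) + 16*6)³ = (-1/15 + 96)³ = (1439/15)³ = 2979767519/3375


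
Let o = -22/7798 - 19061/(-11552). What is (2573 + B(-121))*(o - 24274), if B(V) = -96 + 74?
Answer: -2788898765633935/45041248 ≈ -6.1919e+7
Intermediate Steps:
o = 74191767/45041248 (o = -22*1/7798 - 19061*(-1/11552) = -11/3899 + 19061/11552 = 74191767/45041248 ≈ 1.6472)
B(V) = -22
(2573 + B(-121))*(o - 24274) = (2573 - 22)*(74191767/45041248 - 24274) = 2551*(-1093257062185/45041248) = -2788898765633935/45041248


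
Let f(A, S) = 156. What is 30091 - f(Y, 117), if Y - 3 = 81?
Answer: 29935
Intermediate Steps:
Y = 84 (Y = 3 + 81 = 84)
30091 - f(Y, 117) = 30091 - 1*156 = 30091 - 156 = 29935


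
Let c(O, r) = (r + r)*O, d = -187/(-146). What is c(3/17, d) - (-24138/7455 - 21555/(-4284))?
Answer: -16549741/12335540 ≈ -1.3416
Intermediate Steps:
d = 187/146 (d = -187*(-1/146) = 187/146 ≈ 1.2808)
c(O, r) = 2*O*r (c(O, r) = (2*r)*O = 2*O*r)
c(3/17, d) - (-24138/7455 - 21555/(-4284)) = 2*(3/17)*(187/146) - (-24138/7455 - 21555/(-4284)) = 2*((1/17)*3)*(187/146) - (-24138*1/7455 - 21555*(-1/4284)) = 2*(3/17)*(187/146) - (-8046/2485 + 2395/476) = 33/73 - 1*303097/168980 = 33/73 - 303097/168980 = -16549741/12335540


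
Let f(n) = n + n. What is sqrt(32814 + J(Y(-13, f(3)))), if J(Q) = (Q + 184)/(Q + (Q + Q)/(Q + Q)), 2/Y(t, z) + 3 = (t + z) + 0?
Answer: 5*sqrt(5287)/2 ≈ 181.78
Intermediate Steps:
f(n) = 2*n
Y(t, z) = 2/(-3 + t + z) (Y(t, z) = 2/(-3 + ((t + z) + 0)) = 2/(-3 + (t + z)) = 2/(-3 + t + z))
J(Q) = (184 + Q)/(1 + Q) (J(Q) = (184 + Q)/(Q + (2*Q)/((2*Q))) = (184 + Q)/(Q + (2*Q)*(1/(2*Q))) = (184 + Q)/(Q + 1) = (184 + Q)/(1 + Q))
sqrt(32814 + J(Y(-13, f(3)))) = sqrt(32814 + (184 + 2/(-3 - 13 + 2*3))/(1 + 2/(-3 - 13 + 2*3))) = sqrt(32814 + (184 + 2/(-3 - 13 + 6))/(1 + 2/(-3 - 13 + 6))) = sqrt(32814 + (184 + 2/(-10))/(1 + 2/(-10))) = sqrt(32814 + (184 + 2*(-1/10))/(1 + 2*(-1/10))) = sqrt(32814 + (184 - 1/5)/(1 - 1/5)) = sqrt(32814 + (919/5)/(4/5)) = sqrt(32814 + (5/4)*(919/5)) = sqrt(32814 + 919/4) = sqrt(132175/4) = 5*sqrt(5287)/2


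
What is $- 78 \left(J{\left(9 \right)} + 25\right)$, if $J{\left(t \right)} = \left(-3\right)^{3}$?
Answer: $156$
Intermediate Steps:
$J{\left(t \right)} = -27$
$- 78 \left(J{\left(9 \right)} + 25\right) = - 78 \left(-27 + 25\right) = \left(-78\right) \left(-2\right) = 156$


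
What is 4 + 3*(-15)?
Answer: -41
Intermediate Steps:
4 + 3*(-15) = 4 - 45 = -41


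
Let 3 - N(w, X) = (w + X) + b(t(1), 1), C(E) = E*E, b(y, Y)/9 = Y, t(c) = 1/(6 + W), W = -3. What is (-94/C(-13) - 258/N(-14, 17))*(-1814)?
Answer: -25853128/507 ≈ -50992.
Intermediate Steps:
t(c) = ⅓ (t(c) = 1/(6 - 3) = 1/3 = ⅓)
b(y, Y) = 9*Y
C(E) = E²
N(w, X) = -6 - X - w (N(w, X) = 3 - ((w + X) + 9*1) = 3 - ((X + w) + 9) = 3 - (9 + X + w) = 3 + (-9 - X - w) = -6 - X - w)
(-94/C(-13) - 258/N(-14, 17))*(-1814) = (-94/((-13)²) - 258/(-6 - 1*17 - 1*(-14)))*(-1814) = (-94/169 - 258/(-6 - 17 + 14))*(-1814) = (-94*1/169 - 258/(-9))*(-1814) = (-94/169 - 258*(-⅑))*(-1814) = (-94/169 + 86/3)*(-1814) = (14252/507)*(-1814) = -25853128/507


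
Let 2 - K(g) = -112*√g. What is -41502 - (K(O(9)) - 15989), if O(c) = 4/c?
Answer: -76769/3 ≈ -25590.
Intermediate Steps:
K(g) = 2 + 112*√g (K(g) = 2 - (-112)*√g = 2 + 112*√g)
-41502 - (K(O(9)) - 15989) = -41502 - ((2 + 112*√(4/9)) - 15989) = -41502 - ((2 + 112*(⅔)) - 15989) = -41502 - ((2 + 224/3) - 15989) = -41502 - (230/3 - 15989) = -41502 - 1*(-47737/3) = -41502 + 47737/3 = -76769/3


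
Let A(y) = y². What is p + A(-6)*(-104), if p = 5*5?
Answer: -3719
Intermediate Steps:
p = 25
p + A(-6)*(-104) = 25 + (-6)²*(-104) = 25 + 36*(-104) = 25 - 3744 = -3719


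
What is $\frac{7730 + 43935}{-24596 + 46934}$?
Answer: $\frac{51665}{22338} \approx 2.3129$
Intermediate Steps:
$\frac{7730 + 43935}{-24596 + 46934} = \frac{51665}{22338}$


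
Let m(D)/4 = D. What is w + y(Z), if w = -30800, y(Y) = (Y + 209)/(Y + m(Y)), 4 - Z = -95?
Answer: -1385972/45 ≈ -30799.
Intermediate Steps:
Z = 99 (Z = 4 - 1*(-95) = 4 + 95 = 99)
m(D) = 4*D
y(Y) = (209 + Y)/(5*Y) (y(Y) = (Y + 209)/(Y + 4*Y) = (209 + Y)/((5*Y)) = (209 + Y)*(1/(5*Y)) = (209 + Y)/(5*Y))
w + y(Z) = -30800 + (⅕)*(209 + 99)/99 = -30800 + (⅕)*(1/99)*308 = -30800 + 28/45 = -1385972/45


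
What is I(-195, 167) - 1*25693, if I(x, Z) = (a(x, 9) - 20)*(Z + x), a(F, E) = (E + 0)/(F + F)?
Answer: -1633603/65 ≈ -25132.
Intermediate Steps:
a(F, E) = E/(2*F) (a(F, E) = E/((2*F)) = E*(1/(2*F)) = E/(2*F))
I(x, Z) = (-20 + 9/(2*x))*(Z + x) (I(x, Z) = ((½)*9/x - 20)*(Z + x) = (9/(2*x) - 20)*(Z + x) = (-20 + 9/(2*x))*(Z + x))
I(-195, 167) - 1*25693 = (½)*(9*167 - 195*(9 - 40*167 - 40*(-195)))/(-195) - 1*25693 = (½)*(-1/195)*(1503 - 195*(9 - 6680 + 7800)) - 25693 = (½)*(-1/195)*(1503 - 195*1129) - 25693 = (½)*(-1/195)*(1503 - 220155) - 25693 = (½)*(-1/195)*(-218652) - 25693 = 36442/65 - 25693 = -1633603/65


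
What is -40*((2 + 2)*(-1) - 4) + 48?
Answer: 368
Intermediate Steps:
-40*((2 + 2)*(-1) - 4) + 48 = -40*(4*(-1) - 4) + 48 = -40*(-4 - 4) + 48 = -40*(-8) + 48 = 320 + 48 = 368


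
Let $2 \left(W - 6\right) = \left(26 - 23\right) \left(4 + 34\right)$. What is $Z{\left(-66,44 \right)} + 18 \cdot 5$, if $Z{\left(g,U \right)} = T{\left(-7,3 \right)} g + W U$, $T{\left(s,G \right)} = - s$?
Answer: $2400$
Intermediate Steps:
$W = 63$ ($W = 6 + \frac{\left(26 - 23\right) \left(4 + 34\right)}{2} = 6 + \frac{3 \cdot 38}{2} = 6 + \frac{1}{2} \cdot 114 = 6 + 57 = 63$)
$Z{\left(g,U \right)} = 7 g + 63 U$ ($Z{\left(g,U \right)} = \left(-1\right) \left(-7\right) g + 63 U = 7 g + 63 U$)
$Z{\left(-66,44 \right)} + 18 \cdot 5 = \left(7 \left(-66\right) + 63 \cdot 44\right) + 18 \cdot 5 = \left(-462 + 2772\right) + 90 = 2310 + 90 = 2400$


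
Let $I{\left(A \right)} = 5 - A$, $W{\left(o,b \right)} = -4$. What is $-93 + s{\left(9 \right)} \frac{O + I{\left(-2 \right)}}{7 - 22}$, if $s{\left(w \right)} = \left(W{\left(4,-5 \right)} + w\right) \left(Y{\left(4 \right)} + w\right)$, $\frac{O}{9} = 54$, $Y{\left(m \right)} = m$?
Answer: $- \frac{6688}{3} \approx -2229.3$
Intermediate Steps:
$O = 486$ ($O = 9 \cdot 54 = 486$)
$s{\left(w \right)} = \left(-4 + w\right) \left(4 + w\right)$
$-93 + s{\left(9 \right)} \frac{O + I{\left(-2 \right)}}{7 - 22} = -93 + \left(-16 + 9^{2}\right) \frac{486 + \left(5 - -2\right)}{7 - 22} = -93 + \left(-16 + 81\right) \frac{486 + \left(5 + 2\right)}{-15} = -93 + 65 \left(486 + 7\right) \left(- \frac{1}{15}\right) = -93 + 65 \cdot 493 \left(- \frac{1}{15}\right) = -93 + 65 \left(- \frac{493}{15}\right) = -93 - \frac{6409}{3} = - \frac{6688}{3}$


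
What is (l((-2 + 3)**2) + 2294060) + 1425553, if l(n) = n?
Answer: 3719614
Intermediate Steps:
(l((-2 + 3)**2) + 2294060) + 1425553 = ((-2 + 3)**2 + 2294060) + 1425553 = (1**2 + 2294060) + 1425553 = (1 + 2294060) + 1425553 = 2294061 + 1425553 = 3719614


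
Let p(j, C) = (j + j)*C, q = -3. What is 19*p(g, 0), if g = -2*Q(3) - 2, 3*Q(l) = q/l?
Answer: 0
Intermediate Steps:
Q(l) = -1/l (Q(l) = (-3/l)/3 = -1/l)
g = -4/3 (g = -(-2)/3 - 2 = -2*(-1/3) - 2 = 2/3 - 2 = -4/3 ≈ -1.3333)
p(j, C) = 2*C*j (p(j, C) = (2*j)*C = 2*C*j)
19*p(g, 0) = 19*(2*0*(-4/3)) = 19*0 = 0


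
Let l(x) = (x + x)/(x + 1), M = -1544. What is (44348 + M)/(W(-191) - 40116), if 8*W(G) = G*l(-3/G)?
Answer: -11071968/10376863 ≈ -1.0670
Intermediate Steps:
l(x) = 2*x/(1 + x) (l(x) = (2*x)/(1 + x) = 2*x/(1 + x))
W(G) = -3/(4*(1 - 3/G)) (W(G) = (G*(2*(-3/G)/(1 - 3/G)))/8 = (G*(-6/(G*(1 - 3/G))))/8 = (-6/(1 - 3/G))/8 = -3/(4*(1 - 3/G)))
(44348 + M)/(W(-191) - 40116) = (44348 - 1544)/(-3*(-191)/(-12 + 4*(-191)) - 40116) = 42804/(-3*(-191)/(-12 - 764) - 40116) = 42804/(-3*(-191)/(-776) - 40116) = 42804/(-3*(-191)*(-1/776) - 40116) = 42804/(-573/776 - 40116) = 42804/(-31130589/776) = 42804*(-776/31130589) = -11071968/10376863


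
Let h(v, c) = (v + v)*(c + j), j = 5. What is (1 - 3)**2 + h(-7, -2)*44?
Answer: -1844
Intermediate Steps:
h(v, c) = 2*v*(5 + c) (h(v, c) = (v + v)*(c + 5) = (2*v)*(5 + c) = 2*v*(5 + c))
(1 - 3)**2 + h(-7, -2)*44 = (1 - 3)**2 + (2*(-7)*(5 - 2))*44 = (-2)**2 + (2*(-7)*3)*44 = 4 - 42*44 = 4 - 1848 = -1844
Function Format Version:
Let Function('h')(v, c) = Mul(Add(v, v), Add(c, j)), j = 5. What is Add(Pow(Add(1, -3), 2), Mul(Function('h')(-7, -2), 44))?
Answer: -1844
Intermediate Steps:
Function('h')(v, c) = Mul(2, v, Add(5, c)) (Function('h')(v, c) = Mul(Add(v, v), Add(c, 5)) = Mul(Mul(2, v), Add(5, c)) = Mul(2, v, Add(5, c)))
Add(Pow(Add(1, -3), 2), Mul(Function('h')(-7, -2), 44)) = Add(Pow(Add(1, -3), 2), Mul(Mul(2, -7, Add(5, -2)), 44)) = Add(Pow(-2, 2), Mul(Mul(2, -7, 3), 44)) = Add(4, Mul(-42, 44)) = Add(4, -1848) = -1844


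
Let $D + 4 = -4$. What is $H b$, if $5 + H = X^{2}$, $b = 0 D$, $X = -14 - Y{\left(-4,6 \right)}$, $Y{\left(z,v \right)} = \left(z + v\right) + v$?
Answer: $0$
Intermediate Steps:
$D = -8$ ($D = -4 - 4 = -8$)
$Y{\left(z,v \right)} = z + 2 v$ ($Y{\left(z,v \right)} = \left(v + z\right) + v = z + 2 v$)
$X = -22$ ($X = -14 - \left(-4 + 2 \cdot 6\right) = -14 - \left(-4 + 12\right) = -14 - 8 = -22$)
$b = 0$ ($b = 0 \left(-8\right) = 0$)
$H = 479$ ($H = -5 + \left(-22\right)^{2} = -5 + 484 = 479$)
$H b = 479 \cdot 0 = 0$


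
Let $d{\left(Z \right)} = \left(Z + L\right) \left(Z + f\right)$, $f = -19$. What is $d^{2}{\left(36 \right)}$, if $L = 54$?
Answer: $2340900$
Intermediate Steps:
$d{\left(Z \right)} = \left(-19 + Z\right) \left(54 + Z\right)$ ($d{\left(Z \right)} = \left(Z + 54\right) \left(Z - 19\right) = \left(54 + Z\right) \left(-19 + Z\right) = \left(-19 + Z\right) \left(54 + Z\right)$)
$d^{2}{\left(36 \right)} = \left(-1026 + 36^{2} + 35 \cdot 36\right)^{2} = \left(-1026 + 1296 + 1260\right)^{2} = 1530^{2} = 2340900$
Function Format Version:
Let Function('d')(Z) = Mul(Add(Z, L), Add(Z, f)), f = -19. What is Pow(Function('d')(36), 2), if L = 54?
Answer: 2340900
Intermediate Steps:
Function('d')(Z) = Mul(Add(-19, Z), Add(54, Z)) (Function('d')(Z) = Mul(Add(Z, 54), Add(Z, -19)) = Mul(Add(54, Z), Add(-19, Z)) = Mul(Add(-19, Z), Add(54, Z)))
Pow(Function('d')(36), 2) = Pow(Add(-1026, Pow(36, 2), Mul(35, 36)), 2) = Pow(Add(-1026, 1296, 1260), 2) = Pow(1530, 2) = 2340900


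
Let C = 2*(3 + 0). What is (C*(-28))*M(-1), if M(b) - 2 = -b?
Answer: -504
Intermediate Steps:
M(b) = 2 - b
C = 6 (C = 2*3 = 6)
(C*(-28))*M(-1) = (6*(-28))*(2 - 1*(-1)) = -168*(2 + 1) = -168*3 = -504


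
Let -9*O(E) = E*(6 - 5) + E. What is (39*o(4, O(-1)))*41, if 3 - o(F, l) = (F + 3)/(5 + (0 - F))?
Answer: -6396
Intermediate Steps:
O(E) = -2*E/9 (O(E) = -(E*(6 - 5) + E)/9 = -(E*1 + E)/9 = -(E + E)/9 = -2*E/9)
o(F, l) = 3 - (3 + F)/(5 - F) (o(F, l) = 3 - (F + 3)/(5 + (0 - F)) = 3 - (3 + F)/(5 - F))
(39*o(4, O(-1)))*41 = (39*(4*(-3 + 4)/(-5 + 4)))*41 = (39*(4*1/(-1)))*41 = (39*(4*(-1)*1))*41 = (39*(-4))*41 = -156*41 = -6396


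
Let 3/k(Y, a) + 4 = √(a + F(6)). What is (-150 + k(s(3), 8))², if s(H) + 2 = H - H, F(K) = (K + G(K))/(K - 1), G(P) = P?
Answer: 4537485/196 + 3195*√65/49 ≈ 23676.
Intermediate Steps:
F(K) = 2*K/(-1 + K) (F(K) = (K + K)/(K - 1) = (2*K)/(-1 + K) = 2*K/(-1 + K))
s(H) = -2 (s(H) = -2 + (H - H) = -2 + 0 = -2)
k(Y, a) = 3/(-4 + √(12/5 + a)) (k(Y, a) = 3/(-4 + √(a + 2*6/(-1 + 6))) = 3/(-4 + √(a + 2*6/5)) = 3/(-4 + √(a + 2*6*(⅕))) = 3/(-4 + √(a + 12/5)) = 3/(-4 + √(12/5 + a)))
(-150 + k(s(3), 8))² = (-150 + 15/(-20 + √5*√(12 + 5*8)))² = (-150 + 15/(-20 + √5*√(12 + 40)))² = (-150 + 15/(-20 + √5*√52))² = (-150 + 15/(-20 + √5*(2*√13)))² = (-150 + 15/(-20 + 2*√65))²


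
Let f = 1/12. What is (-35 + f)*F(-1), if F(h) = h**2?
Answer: -419/12 ≈ -34.917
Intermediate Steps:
f = 1/12 ≈ 0.083333
(-35 + f)*F(-1) = (-35 + 1/12)*(-1)**2 = -419/12*1 = -419/12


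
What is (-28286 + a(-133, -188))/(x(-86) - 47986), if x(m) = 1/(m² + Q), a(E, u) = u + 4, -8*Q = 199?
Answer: 839423715/1414843213 ≈ 0.59330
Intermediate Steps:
Q = -199/8 (Q = -⅛*199 = -199/8 ≈ -24.875)
a(E, u) = 4 + u
x(m) = 1/(-199/8 + m²) (x(m) = 1/(m² - 199/8) = 1/(-199/8 + m²))
(-28286 + a(-133, -188))/(x(-86) - 47986) = (-28286 + (4 - 188))/(8/(-199 + 8*(-86)²) - 47986) = (-28286 - 184)/(8/(-199 + 8*7396) - 47986) = -28470/(8/(-199 + 59168) - 47986) = -28470/(8/58969 - 47986) = -28470/(-2829686426/58969) = -28470*(-58969/2829686426) = 839423715/1414843213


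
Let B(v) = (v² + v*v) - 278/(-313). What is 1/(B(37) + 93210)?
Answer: 313/30032002 ≈ 1.0422e-5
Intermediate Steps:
B(v) = 278/313 + 2*v² (B(v) = (v² + v²) - 278*(-1/313) = 2*v² + 278/313 = 278/313 + 2*v²)
1/(B(37) + 93210) = 1/((278/313 + 2*37²) + 93210) = 1/((278/313 + 2*1369) + 93210) = 1/((278/313 + 2738) + 93210) = 1/(857272/313 + 93210) = 1/(30032002/313) = 313/30032002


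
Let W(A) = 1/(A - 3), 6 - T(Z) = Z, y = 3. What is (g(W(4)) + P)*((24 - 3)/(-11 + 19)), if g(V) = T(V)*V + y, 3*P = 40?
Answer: 56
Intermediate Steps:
P = 40/3 (P = (1/3)*40 = 40/3 ≈ 13.333)
T(Z) = 6 - Z
W(A) = 1/(-3 + A)
g(V) = 3 + V*(6 - V) (g(V) = (6 - V)*V + 3 = V*(6 - V) + 3 = 3 + V*(6 - V))
(g(W(4)) + P)*((24 - 3)/(-11 + 19)) = ((3 - (-6 + 1/(-3 + 4))/(-3 + 4)) + 40/3)*((24 - 3)/(-11 + 19)) = ((3 - 1*(-6 + 1/1)/1) + 40/3)*(21/8) = ((3 - 1*1*(-6 + 1)) + 40/3)*(21*(1/8)) = ((3 - 1*1*(-5)) + 40/3)*(21/8) = ((3 + 5) + 40/3)*(21/8) = (8 + 40/3)*(21/8) = (64/3)*(21/8) = 56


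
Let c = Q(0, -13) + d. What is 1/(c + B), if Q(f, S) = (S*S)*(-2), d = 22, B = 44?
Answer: -1/272 ≈ -0.0036765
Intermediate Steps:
Q(f, S) = -2*S**2 (Q(f, S) = S**2*(-2) = -2*S**2)
c = -316 (c = -2*(-13)**2 + 22 = -2*169 + 22 = -338 + 22 = -316)
1/(c + B) = 1/(-316 + 44) = 1/(-272) = -1/272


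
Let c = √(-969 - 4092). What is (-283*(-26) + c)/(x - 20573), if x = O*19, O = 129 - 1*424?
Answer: -3679/13089 - I*√5061/26178 ≈ -0.28108 - 0.0027176*I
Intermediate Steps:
O = -295 (O = 129 - 424 = -295)
x = -5605 (x = -295*19 = -5605)
c = I*√5061 (c = √(-5061) = I*√5061 ≈ 71.141*I)
(-283*(-26) + c)/(x - 20573) = (-283*(-26) + I*√5061)/(-5605 - 20573) = (7358 + I*√5061)/(-26178) = (7358 + I*√5061)*(-1/26178) = -3679/13089 - I*√5061/26178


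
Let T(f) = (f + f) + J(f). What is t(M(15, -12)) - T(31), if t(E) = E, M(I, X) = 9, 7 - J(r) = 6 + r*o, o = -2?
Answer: -116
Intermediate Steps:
J(r) = 1 + 2*r (J(r) = 7 - (6 + r*(-2)) = 7 - (6 - 2*r) = 7 + (-6 + 2*r) = 1 + 2*r)
T(f) = 1 + 4*f (T(f) = (f + f) + (1 + 2*f) = 2*f + (1 + 2*f) = 1 + 4*f)
t(M(15, -12)) - T(31) = 9 - (1 + 4*31) = 9 - (1 + 124) = 9 - 1*125 = 9 - 125 = -116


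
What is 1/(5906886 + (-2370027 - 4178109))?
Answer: -1/641250 ≈ -1.5595e-6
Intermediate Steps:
1/(5906886 + (-2370027 - 4178109)) = 1/(5906886 - 6548136) = 1/(-641250) = -1/641250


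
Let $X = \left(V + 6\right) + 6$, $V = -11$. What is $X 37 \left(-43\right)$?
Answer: $-1591$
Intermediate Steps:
$X = 1$ ($X = \left(-11 + 6\right) + 6 = -5 + 6 = 1$)
$X 37 \left(-43\right) = 1 \cdot 37 \left(-43\right) = 37 \left(-43\right) = -1591$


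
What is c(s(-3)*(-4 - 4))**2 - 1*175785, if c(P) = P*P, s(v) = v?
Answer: 155991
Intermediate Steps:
c(P) = P**2
c(s(-3)*(-4 - 4))**2 - 1*175785 = ((-3*(-4 - 4))**2)**2 - 1*175785 = ((-3*(-8))**2)**2 - 175785 = (24**2)**2 - 175785 = 576**2 - 175785 = 331776 - 175785 = 155991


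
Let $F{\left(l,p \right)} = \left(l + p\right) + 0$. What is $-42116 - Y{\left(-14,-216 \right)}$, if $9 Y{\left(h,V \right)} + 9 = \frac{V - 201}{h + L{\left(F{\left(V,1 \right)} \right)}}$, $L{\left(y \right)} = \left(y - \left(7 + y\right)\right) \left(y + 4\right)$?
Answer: $- \frac{184842596}{4389} \approx -42115.0$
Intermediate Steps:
$F{\left(l,p \right)} = l + p$
$L{\left(y \right)} = -28 - 7 y$ ($L{\left(y \right)} = - 7 \left(4 + y\right) = -28 - 7 y$)
$Y{\left(h,V \right)} = -1 + \frac{-201 + V}{9 \left(-35 + h - 7 V\right)}$ ($Y{\left(h,V \right)} = -1 + \frac{\left(V - 201\right) \frac{1}{h - \left(28 + 7 \left(V + 1\right)\right)}}{9} = -1 + \frac{\left(-201 + V\right) \frac{1}{h - \left(28 + 7 \left(1 + V\right)\right)}}{9} = -1 + \frac{\left(-201 + V\right) \frac{1}{h - \left(35 + 7 V\right)}}{9} = -1 + \frac{\left(-201 + V\right) \frac{1}{-35 + h - 7 V}}{9} = -1 + \frac{\frac{1}{-35 + h - 7 V} \left(-201 + V\right)}{9} = -1 + \frac{-201 + V}{9 \left(-35 + h - 7 V\right)}$)
$-42116 - Y{\left(-14,-216 \right)} = -42116 - \frac{-114 - -13824 + 9 \left(-14\right)}{9 \left(35 - -14 + 7 \left(-216\right)\right)} = -42116 - \frac{-114 + 13824 - 126}{9 \left(35 + 14 - 1512\right)} = -42116 - \frac{1}{9} \frac{1}{-1463} \cdot 13584 = -42116 - \frac{1}{9} \left(- \frac{1}{1463}\right) 13584 = -42116 - - \frac{4528}{4389} = -42116 + \frac{4528}{4389} = - \frac{184842596}{4389}$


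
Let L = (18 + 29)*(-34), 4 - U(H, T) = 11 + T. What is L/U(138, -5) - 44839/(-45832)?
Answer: 36664607/45832 ≈ 799.98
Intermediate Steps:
U(H, T) = -7 - T (U(H, T) = 4 - (11 + T) = 4 + (-11 - T) = -7 - T)
L = -1598 (L = 47*(-34) = -1598)
L/U(138, -5) - 44839/(-45832) = -1598/(-7 - 1*(-5)) - 44839/(-45832) = -1598/(-7 + 5) - 44839*(-1/45832) = -1598/(-2) + 44839/45832 = -1598*(-½) + 44839/45832 = 799 + 44839/45832 = 36664607/45832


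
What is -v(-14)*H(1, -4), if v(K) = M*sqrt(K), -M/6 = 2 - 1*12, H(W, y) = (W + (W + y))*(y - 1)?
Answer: -600*I*sqrt(14) ≈ -2245.0*I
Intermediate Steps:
H(W, y) = (-1 + y)*(y + 2*W) (H(W, y) = (y + 2*W)*(-1 + y) = (-1 + y)*(y + 2*W))
M = 60 (M = -6*(2 - 1*12) = -6*(2 - 12) = -6*(-10) = 60)
v(K) = 60*sqrt(K)
-v(-14)*H(1, -4) = -60*sqrt(-14)*((-4)**2 - 1*(-4) - 2*1 + 2*1*(-4)) = -60*(I*sqrt(14))*(16 + 4 - 2 - 8) = -60*I*sqrt(14)*10 = -600*I*sqrt(14)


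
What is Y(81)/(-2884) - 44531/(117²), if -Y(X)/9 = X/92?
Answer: -11805341887/3632074992 ≈ -3.2503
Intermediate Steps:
Y(X) = -9*X/92
Y(81)/(-2884) - 44531/(117²) = -9/92*81/(-2884) - 44531/(117²) = -729/92*(-1/2884) - 44531/13689 = 729/265328 - 44531*1/13689 = 729/265328 - 44531/13689 = -11805341887/3632074992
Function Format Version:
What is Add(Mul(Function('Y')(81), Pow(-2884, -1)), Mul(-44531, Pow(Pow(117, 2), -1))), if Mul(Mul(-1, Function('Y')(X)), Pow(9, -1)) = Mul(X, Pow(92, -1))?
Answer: Rational(-11805341887, 3632074992) ≈ -3.2503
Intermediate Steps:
Function('Y')(X) = Mul(Rational(-9, 92), X) (Function('Y')(X) = Mul(-9, Mul(X, Pow(92, -1))) = Mul(-9, Mul(X, Rational(1, 92))) = Mul(-9, Mul(Rational(1, 92), X)) = Mul(Rational(-9, 92), X))
Add(Mul(Function('Y')(81), Pow(-2884, -1)), Mul(-44531, Pow(Pow(117, 2), -1))) = Add(Mul(Mul(Rational(-9, 92), 81), Pow(-2884, -1)), Mul(-44531, Pow(Pow(117, 2), -1))) = Add(Mul(Rational(-729, 92), Rational(-1, 2884)), Mul(-44531, Pow(13689, -1))) = Add(Rational(729, 265328), Mul(-44531, Rational(1, 13689))) = Add(Rational(729, 265328), Rational(-44531, 13689)) = Rational(-11805341887, 3632074992)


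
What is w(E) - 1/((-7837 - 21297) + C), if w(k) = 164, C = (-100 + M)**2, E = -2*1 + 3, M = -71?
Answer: 17547/107 ≈ 163.99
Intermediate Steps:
E = 1 (E = -2 + 3 = 1)
C = 29241 (C = (-100 - 71)**2 = (-171)**2 = 29241)
w(E) - 1/((-7837 - 21297) + C) = 164 - 1/((-7837 - 21297) + 29241) = 164 - 1/(-29134 + 29241) = 164 - 1/107 = 17547/107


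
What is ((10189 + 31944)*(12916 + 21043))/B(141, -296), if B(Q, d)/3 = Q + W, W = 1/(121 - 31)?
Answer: 6131976630/1813 ≈ 3.3822e+6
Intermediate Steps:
W = 1/90 ≈ 0.011111
B(Q, d) = 1/30 + 3*Q (B(Q, d) = 3*(Q + 1/90) = 3*(1/90 + Q) = 1/30 + 3*Q)
((10189 + 31944)*(12916 + 21043))/B(141, -296) = ((10189 + 31944)*(12916 + 21043))/(1/30 + 3*141) = (42133*33959)/(1/30 + 423) = 1430794547/(12691/30) = 1430794547*(30/12691) = 6131976630/1813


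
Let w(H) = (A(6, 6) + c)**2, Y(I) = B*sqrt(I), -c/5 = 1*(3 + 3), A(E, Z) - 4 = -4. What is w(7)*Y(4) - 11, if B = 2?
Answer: 3589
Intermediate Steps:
A(E, Z) = 0 (A(E, Z) = 4 - 4 = 0)
c = -30 (c = -5*(3 + 3) = -5*6 = -30)
Y(I) = 2*sqrt(I)
w(H) = 900 (w(H) = (0 - 30)**2 = (-30)**2 = 900)
w(7)*Y(4) - 11 = 900*(2*sqrt(4)) - 11 = 900*(2*2) - 11 = 900*4 - 11 = 3600 - 11 = 3589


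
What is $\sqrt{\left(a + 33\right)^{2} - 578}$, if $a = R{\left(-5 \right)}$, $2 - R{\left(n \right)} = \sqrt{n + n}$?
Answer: $\sqrt{637 - 70 i \sqrt{10}} \approx 25.606 - 4.3224 i$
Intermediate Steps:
$R{\left(n \right)} = 2 - \sqrt{2} \sqrt{n}$ ($R{\left(n \right)} = 2 - \sqrt{n + n} = 2 - \sqrt{2 n} = 2 - \sqrt{2} \sqrt{n}$)
$a = 2 - i \sqrt{10}$ ($a = 2 - \sqrt{2} \sqrt{-5} = 2 - \sqrt{2} i \sqrt{5} = 2 - i \sqrt{10} \approx 2.0 - 3.1623 i$)
$\sqrt{\left(a + 33\right)^{2} - 578} = \sqrt{\left(\left(2 - i \sqrt{10}\right) + 33\right)^{2} - 578} = \sqrt{\left(35 - i \sqrt{10}\right)^{2} - 578} = \sqrt{-578 + \left(35 - i \sqrt{10}\right)^{2}}$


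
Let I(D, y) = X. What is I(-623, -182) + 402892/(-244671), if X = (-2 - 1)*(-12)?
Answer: 1200752/34953 ≈ 34.353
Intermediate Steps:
X = 36 (X = -3*(-12) = 36)
I(D, y) = 36
I(-623, -182) + 402892/(-244671) = 36 + 402892/(-244671) = 36 + 402892*(-1/244671) = 36 - 57556/34953 = 1200752/34953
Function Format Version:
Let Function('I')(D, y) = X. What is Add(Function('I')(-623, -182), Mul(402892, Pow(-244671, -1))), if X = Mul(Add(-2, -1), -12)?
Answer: Rational(1200752, 34953) ≈ 34.353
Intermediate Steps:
X = 36 (X = Mul(-3, -12) = 36)
Function('I')(D, y) = 36
Add(Function('I')(-623, -182), Mul(402892, Pow(-244671, -1))) = Add(36, Mul(402892, Pow(-244671, -1))) = Add(36, Mul(402892, Rational(-1, 244671))) = Add(36, Rational(-57556, 34953)) = Rational(1200752, 34953)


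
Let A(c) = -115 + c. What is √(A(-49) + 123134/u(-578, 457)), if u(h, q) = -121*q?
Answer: I*√4200671794/5027 ≈ 12.893*I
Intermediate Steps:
√(A(-49) + 123134/u(-578, 457)) = √((-115 - 49) + 123134/((-121*457))) = √(-164 + 123134/(-55297)) = √(-164 + 123134*(-1/55297)) = √(-164 - 11194/5027) = √(-835622/5027) = I*√4200671794/5027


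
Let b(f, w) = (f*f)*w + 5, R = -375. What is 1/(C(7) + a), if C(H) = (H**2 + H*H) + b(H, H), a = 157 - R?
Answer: 1/978 ≈ 0.0010225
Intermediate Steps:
b(f, w) = 5 + w*f**2 (b(f, w) = f**2*w + 5 = w*f**2 + 5 = 5 + w*f**2)
a = 532 (a = 157 - 1*(-375) = 157 + 375 = 532)
C(H) = 5 + H**3 + 2*H**2 (C(H) = (H**2 + H*H) + (5 + H*H**2) = (H**2 + H**2) + (5 + H**3) = 2*H**2 + (5 + H**3) = 5 + H**3 + 2*H**2)
1/(C(7) + a) = 1/((5 + 7**3 + 2*7**2) + 532) = 1/((5 + 343 + 2*49) + 532) = 1/((5 + 343 + 98) + 532) = 1/(446 + 532) = 1/978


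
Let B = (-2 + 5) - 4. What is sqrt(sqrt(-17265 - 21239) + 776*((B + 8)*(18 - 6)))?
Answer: sqrt(65184 + 2*I*sqrt(9626)) ≈ 255.31 + 0.3843*I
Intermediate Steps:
B = -1 (B = 3 - 4 = -1)
sqrt(sqrt(-17265 - 21239) + 776*((B + 8)*(18 - 6))) = sqrt(sqrt(-17265 - 21239) + 776*((-1 + 8)*(18 - 6))) = sqrt(sqrt(-38504) + 776*(7*12)) = sqrt(2*I*sqrt(9626) + 776*84) = sqrt(2*I*sqrt(9626) + 65184) = sqrt(65184 + 2*I*sqrt(9626))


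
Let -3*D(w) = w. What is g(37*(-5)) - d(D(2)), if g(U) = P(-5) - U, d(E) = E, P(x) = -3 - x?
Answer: 563/3 ≈ 187.67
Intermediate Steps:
D(w) = -w/3
g(U) = 2 - U (g(U) = (-3 - 1*(-5)) - U = (-3 + 5) - U = 2 - U)
g(37*(-5)) - d(D(2)) = (2 - 37*(-5)) - (-1)*2/3 = (2 - 1*(-185)) - 1*(-⅔) = (2 + 185) + ⅔ = 187 + ⅔ = 563/3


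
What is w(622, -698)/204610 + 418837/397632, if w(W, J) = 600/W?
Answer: 2665227148487/2530279937472 ≈ 1.0533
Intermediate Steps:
w(622, -698)/204610 + 418837/397632 = (600/622)/204610 + 418837/397632 = (600*(1/622))*(1/204610) + 418837*(1/397632) = (300/311)*(1/204610) + 418837/397632 = 30/6363371 + 418837/397632 = 2665227148487/2530279937472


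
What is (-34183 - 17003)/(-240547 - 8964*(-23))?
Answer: 51186/34375 ≈ 1.4890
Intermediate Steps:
(-34183 - 17003)/(-240547 - 8964*(-23)) = -51186/(-240547 + 206172) = -51186/(-34375) = -51186*(-1/34375) = 51186/34375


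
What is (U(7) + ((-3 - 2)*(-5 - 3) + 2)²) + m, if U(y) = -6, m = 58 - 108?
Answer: 1708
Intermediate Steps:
m = -50
(U(7) + ((-3 - 2)*(-5 - 3) + 2)²) + m = (-6 + ((-3 - 2)*(-5 - 3) + 2)²) - 50 = (-6 + (-5*(-8) + 2)²) - 50 = (-6 + (40 + 2)²) - 50 = (-6 + 42²) - 50 = (-6 + 1764) - 50 = 1758 - 50 = 1708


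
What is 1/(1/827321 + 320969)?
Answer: 827321/265544394050 ≈ 3.1156e-6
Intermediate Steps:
1/(1/827321 + 320969) = 1/(265544394050/827321) = 827321/265544394050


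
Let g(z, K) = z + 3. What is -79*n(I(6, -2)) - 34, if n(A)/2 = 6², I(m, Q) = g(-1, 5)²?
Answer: -5722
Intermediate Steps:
g(z, K) = 3 + z
I(m, Q) = 4 (I(m, Q) = (3 - 1)² = 2² = 4)
n(A) = 72 (n(A) = 2*6² = 2*36 = 72)
-79*n(I(6, -2)) - 34 = -79*72 - 34 = -5688 - 34 = -5722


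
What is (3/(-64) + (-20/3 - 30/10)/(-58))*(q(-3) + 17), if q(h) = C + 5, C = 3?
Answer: 575/192 ≈ 2.9948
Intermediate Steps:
q(h) = 8 (q(h) = 3 + 5 = 8)
(3/(-64) + (-20/3 - 30/10)/(-58))*(q(-3) + 17) = (3/(-64) + (-20/3 - 30/10)/(-58))*(8 + 17) = (3*(-1/64) + (-20*⅓ - 30*⅒)*(-1/58))*25 = (-3/64 + (-20/3 - 3)*(-1/58))*25 = (-3/64 - 29/3*(-1/58))*25 = (-3/64 + ⅙)*25 = (23/192)*25 = 575/192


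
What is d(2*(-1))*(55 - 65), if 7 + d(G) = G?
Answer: 90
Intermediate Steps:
d(G) = -7 + G
d(2*(-1))*(55 - 65) = (-7 + 2*(-1))*(55 - 65) = (-7 - 2)*(-10) = -9*(-10) = 90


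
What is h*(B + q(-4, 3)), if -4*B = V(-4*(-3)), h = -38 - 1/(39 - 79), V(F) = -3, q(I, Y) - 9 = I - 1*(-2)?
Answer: -47089/160 ≈ -294.31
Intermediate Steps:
q(I, Y) = 11 + I (q(I, Y) = 9 + (I - 1*(-2)) = 9 + (I + 2) = 9 + (2 + I) = 11 + I)
h = -1519/40 (h = -38 - 1/(-40) = -38 - 1*(-1/40) = -38 + 1/40 = -1519/40 ≈ -37.975)
B = 3/4 (B = -1/4*(-3) = 3/4 ≈ 0.75000)
h*(B + q(-4, 3)) = -1519*(3/4 + (11 - 4))/40 = -1519*(3/4 + 7)/40 = -1519/40*31/4 = -47089/160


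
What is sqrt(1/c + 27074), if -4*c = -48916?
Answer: sqrt(4048874503863)/12229 ≈ 164.54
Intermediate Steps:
c = 12229 (c = -1/4*(-48916) = 12229)
sqrt(1/c + 27074) = sqrt(1/12229 + 27074) = sqrt(331087947/12229) = sqrt(4048874503863)/12229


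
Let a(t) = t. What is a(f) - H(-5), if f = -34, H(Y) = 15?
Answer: -49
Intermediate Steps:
a(f) - H(-5) = -34 - 1*15 = -34 - 15 = -49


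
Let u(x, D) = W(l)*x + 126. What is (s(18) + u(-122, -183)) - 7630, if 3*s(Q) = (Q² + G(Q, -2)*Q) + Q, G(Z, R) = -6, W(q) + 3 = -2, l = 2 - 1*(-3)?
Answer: -6816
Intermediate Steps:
l = 5 (l = 2 + 3 = 5)
W(q) = -5 (W(q) = -3 - 2 = -5)
u(x, D) = 126 - 5*x (u(x, D) = -5*x + 126 = 126 - 5*x)
s(Q) = -5*Q/3 + Q²/3 (s(Q) = ((Q² - 6*Q) + Q)/3 = (Q² - 5*Q)/3 = -5*Q/3 + Q²/3)
(s(18) + u(-122, -183)) - 7630 = ((⅓)*18*(-5 + 18) + (126 - 5*(-122))) - 7630 = ((⅓)*18*13 + (126 + 610)) - 7630 = (78 + 736) - 7630 = 814 - 7630 = -6816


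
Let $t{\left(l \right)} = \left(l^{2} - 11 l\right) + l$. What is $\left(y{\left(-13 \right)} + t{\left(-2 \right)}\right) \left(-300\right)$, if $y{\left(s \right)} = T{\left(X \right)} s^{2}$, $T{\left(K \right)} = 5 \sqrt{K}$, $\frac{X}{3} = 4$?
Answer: $-7200 - 507000 \sqrt{3} \approx -8.8535 \cdot 10^{5}$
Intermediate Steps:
$X = 12$ ($X = 3 \cdot 4 = 12$)
$t{\left(l \right)} = l^{2} - 10 l$
$y{\left(s \right)} = 10 \sqrt{3} s^{2}$ ($y{\left(s \right)} = 5 \sqrt{12} s^{2} = 5 \cdot 2 \sqrt{3} s^{2} = 10 \sqrt{3} s^{2}$)
$\left(y{\left(-13 \right)} + t{\left(-2 \right)}\right) \left(-300\right) = \left(10 \sqrt{3} \left(-13\right)^{2} - 2 \left(-10 - 2\right)\right) \left(-300\right) = \left(10 \sqrt{3} \cdot 169 - -24\right) \left(-300\right) = \left(1690 \sqrt{3} + 24\right) \left(-300\right) = \left(24 + 1690 \sqrt{3}\right) \left(-300\right) = -7200 - 507000 \sqrt{3}$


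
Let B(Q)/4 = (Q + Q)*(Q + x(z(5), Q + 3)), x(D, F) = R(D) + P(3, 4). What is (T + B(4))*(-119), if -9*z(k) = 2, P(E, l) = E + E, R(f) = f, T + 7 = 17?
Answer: -345814/9 ≈ -38424.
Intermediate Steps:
T = 10 (T = -7 + 17 = 10)
P(E, l) = 2*E
z(k) = -2/9 (z(k) = -⅑*2 = -2/9)
x(D, F) = 6 + D (x(D, F) = D + 2*3 = D + 6 = 6 + D)
B(Q) = 8*Q*(52/9 + Q) (B(Q) = 4*((Q + Q)*(Q + (6 - 2/9))) = 4*((2*Q)*(Q + 52/9)) = 4*((2*Q)*(52/9 + Q)) = 4*(2*Q*(52/9 + Q)) = 8*Q*(52/9 + Q))
(T + B(4))*(-119) = (10 + (8/9)*4*(52 + 9*4))*(-119) = (10 + (8/9)*4*(52 + 36))*(-119) = (10 + (8/9)*4*88)*(-119) = (10 + 2816/9)*(-119) = (2906/9)*(-119) = -345814/9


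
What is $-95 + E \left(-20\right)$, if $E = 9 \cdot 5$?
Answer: $-995$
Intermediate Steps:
$E = 45$
$-95 + E \left(-20\right) = -95 + 45 \left(-20\right) = -95 - 900 = -995$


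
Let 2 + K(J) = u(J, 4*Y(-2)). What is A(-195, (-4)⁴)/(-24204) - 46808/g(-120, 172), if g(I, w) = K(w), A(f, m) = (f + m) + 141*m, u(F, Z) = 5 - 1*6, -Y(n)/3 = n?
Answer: 377610787/24204 ≈ 15601.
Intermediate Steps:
Y(n) = -3*n
u(F, Z) = -1 (u(F, Z) = 5 - 6 = -1)
K(J) = -3 (K(J) = -2 - 1 = -3)
A(f, m) = f + 142*m
g(I, w) = -3
A(-195, (-4)⁴)/(-24204) - 46808/g(-120, 172) = (-195 + 142*(-4)⁴)/(-24204) - 46808/(-3) = (-195 + 142*256)*(-1/24204) - 46808*(-⅓) = (-195 + 36352)*(-1/24204) + 46808/3 = 36157*(-1/24204) + 46808/3 = -36157/24204 + 46808/3 = 377610787/24204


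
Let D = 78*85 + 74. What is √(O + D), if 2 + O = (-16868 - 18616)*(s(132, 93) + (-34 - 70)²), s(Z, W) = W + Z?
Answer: 3*I*√43530238 ≈ 19793.0*I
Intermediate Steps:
D = 6704 (D = 6630 + 74 = 6704)
O = -391778846 (O = -2 + (-16868 - 18616)*((93 + 132) + (-34 - 70)²) = -2 - 35484*(225 + (-104)²) = -2 - 35484*(225 + 10816) = -2 - 35484*11041 = -2 - 391778844 = -391778846)
√(O + D) = √(-391778846 + 6704) = √(-391772142) = 3*I*√43530238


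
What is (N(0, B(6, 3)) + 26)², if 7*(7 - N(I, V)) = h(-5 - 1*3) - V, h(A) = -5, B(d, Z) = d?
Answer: 58564/49 ≈ 1195.2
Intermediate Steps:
N(I, V) = 54/7 + V/7 (N(I, V) = 7 - (-5 - V)/7 = 7 + (5/7 + V/7) = 54/7 + V/7)
(N(0, B(6, 3)) + 26)² = ((54/7 + (⅐)*6) + 26)² = ((54/7 + 6/7) + 26)² = (60/7 + 26)² = (242/7)² = 58564/49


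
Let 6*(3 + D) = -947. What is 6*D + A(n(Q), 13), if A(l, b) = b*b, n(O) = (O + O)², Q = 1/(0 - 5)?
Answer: -796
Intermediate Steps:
Q = -⅕ (Q = 1/(-5) = -⅕ ≈ -0.20000)
D = -965/6 (D = -3 + (⅙)*(-947) = -3 - 947/6 = -965/6 ≈ -160.83)
n(O) = 4*O² (n(O) = (2*O)² = 4*O²)
A(l, b) = b²
6*D + A(n(Q), 13) = 6*(-965/6) + 13² = -965 + 169 = -796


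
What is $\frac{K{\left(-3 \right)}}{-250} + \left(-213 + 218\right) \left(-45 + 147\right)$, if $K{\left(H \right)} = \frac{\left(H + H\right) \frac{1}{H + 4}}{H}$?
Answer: $\frac{63749}{125} \approx 509.99$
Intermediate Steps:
$K{\left(H \right)} = \frac{2}{4 + H}$ ($K{\left(H \right)} = \frac{2 H \frac{1}{4 + H}}{H} = \frac{2}{4 + H}$)
$\frac{K{\left(-3 \right)}}{-250} + \left(-213 + 218\right) \left(-45 + 147\right) = \frac{2 \frac{1}{4 - 3}}{-250} + \left(-213 + 218\right) \left(-45 + 147\right) = \frac{2}{1} \left(- \frac{1}{250}\right) + 5 \cdot 102 = 2 \cdot 1 \left(- \frac{1}{250}\right) + 510 = 2 \left(- \frac{1}{250}\right) + 510 = - \frac{1}{125} + 510 = \frac{63749}{125}$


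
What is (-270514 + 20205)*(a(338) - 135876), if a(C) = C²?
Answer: 5414684288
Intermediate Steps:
(-270514 + 20205)*(a(338) - 135876) = (-270514 + 20205)*(338² - 135876) = -250309*(114244 - 135876) = -250309*(-21632) = 5414684288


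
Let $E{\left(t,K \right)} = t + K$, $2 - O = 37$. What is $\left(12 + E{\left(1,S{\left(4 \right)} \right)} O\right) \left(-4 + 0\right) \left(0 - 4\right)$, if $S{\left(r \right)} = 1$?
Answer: $-928$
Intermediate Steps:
$O = -35$ ($O = 2 - 37 = -35$)
$E{\left(t,K \right)} = K + t$
$\left(12 + E{\left(1,S{\left(4 \right)} \right)} O\right) \left(-4 + 0\right) \left(0 - 4\right) = \left(12 + \left(1 + 1\right) \left(-35\right)\right) \left(-4 + 0\right) \left(0 - 4\right) = \left(12 + 2 \left(-35\right)\right) \left(\left(-4\right) \left(-4\right)\right) = \left(12 - 70\right) 16 = \left(-58\right) 16 = -928$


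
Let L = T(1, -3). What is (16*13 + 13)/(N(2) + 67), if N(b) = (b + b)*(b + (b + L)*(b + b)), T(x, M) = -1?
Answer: 17/7 ≈ 2.4286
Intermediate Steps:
L = -1
N(b) = 2*b*(b + 2*b*(-1 + b)) (N(b) = (b + b)*(b + (b - 1)*(b + b)) = (2*b)*(b + (-1 + b)*(2*b)) = (2*b)*(b + 2*b*(-1 + b)) = 2*b*(b + 2*b*(-1 + b)))
(16*13 + 13)/(N(2) + 67) = (16*13 + 13)/(2**2*(-2 + 4*2) + 67) = (208 + 13)/(4*(-2 + 8) + 67) = 221/(4*6 + 67) = 221/(24 + 67) = 221/91 = 221*(1/91) = 17/7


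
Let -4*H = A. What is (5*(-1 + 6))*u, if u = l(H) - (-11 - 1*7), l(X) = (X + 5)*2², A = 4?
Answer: 850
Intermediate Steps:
H = -1 (H = -¼*4 = -1)
l(X) = 20 + 4*X (l(X) = (5 + X)*4 = 20 + 4*X)
u = 34 (u = (20 + 4*(-1)) - (-11 - 1*7) = (20 - 4) - (-11 - 7) = 16 - 1*(-18) = 16 + 18 = 34)
(5*(-1 + 6))*u = (5*(-1 + 6))*34 = (5*5)*34 = 25*34 = 850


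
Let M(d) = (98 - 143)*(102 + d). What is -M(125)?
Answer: 10215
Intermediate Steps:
M(d) = -4590 - 45*d (M(d) = -45*(102 + d) = -4590 - 45*d)
-M(125) = -(-4590 - 45*125) = -(-4590 - 5625) = -1*(-10215) = 10215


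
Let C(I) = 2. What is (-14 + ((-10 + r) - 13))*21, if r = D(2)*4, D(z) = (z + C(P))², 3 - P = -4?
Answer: 567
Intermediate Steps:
P = 7 (P = 3 - 1*(-4) = 3 + 4 = 7)
D(z) = (2 + z)² (D(z) = (z + 2)² = (2 + z)²)
r = 64 (r = (2 + 2)²*4 = 4²*4 = 16*4 = 64)
(-14 + ((-10 + r) - 13))*21 = (-14 + ((-10 + 64) - 13))*21 = (-14 + (54 - 13))*21 = (-14 + 41)*21 = 27*21 = 567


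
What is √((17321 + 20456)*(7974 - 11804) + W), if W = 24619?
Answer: I*√144661291 ≈ 12028.0*I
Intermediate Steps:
√((17321 + 20456)*(7974 - 11804) + W) = √((17321 + 20456)*(7974 - 11804) + 24619) = √(37777*(-3830) + 24619) = √(-144685910 + 24619) = √(-144661291) = I*√144661291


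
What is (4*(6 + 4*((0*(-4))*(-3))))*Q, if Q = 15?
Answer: 360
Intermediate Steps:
(4*(6 + 4*((0*(-4))*(-3))))*Q = (4*(6 + 4*((0*(-4))*(-3))))*15 = (4*(6 + 4*(0*(-3))))*15 = (4*(6 + 4*0))*15 = (4*(6 + 0))*15 = (4*6)*15 = 24*15 = 360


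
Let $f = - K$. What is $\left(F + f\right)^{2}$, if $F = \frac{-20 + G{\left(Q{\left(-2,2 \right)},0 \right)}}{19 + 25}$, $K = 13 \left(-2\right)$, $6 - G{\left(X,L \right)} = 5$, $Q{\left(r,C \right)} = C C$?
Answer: $\frac{1265625}{1936} \approx 653.73$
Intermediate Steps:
$Q{\left(r,C \right)} = C^{2}$
$G{\left(X,L \right)} = 1$ ($G{\left(X,L \right)} = 6 - 5 = 1$)
$K = -26$
$f = 26$ ($f = \left(-1\right) \left(-26\right) = 26$)
$F = - \frac{19}{44}$ ($F = \frac{-20 + 1}{19 + 25} = - \frac{19}{44} \approx -0.43182$)
$\left(F + f\right)^{2} = \left(- \frac{19}{44} + 26\right)^{2} = \left(\frac{1125}{44}\right)^{2} = \frac{1265625}{1936}$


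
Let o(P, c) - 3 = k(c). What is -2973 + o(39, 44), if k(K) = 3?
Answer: -2967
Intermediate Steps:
o(P, c) = 6 (o(P, c) = 3 + 3 = 6)
-2973 + o(39, 44) = -2973 + 6 = -2967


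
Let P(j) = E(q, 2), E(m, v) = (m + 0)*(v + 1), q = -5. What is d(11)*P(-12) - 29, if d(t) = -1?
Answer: -14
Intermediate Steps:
E(m, v) = m*(1 + v)
P(j) = -15 (P(j) = -5*(1 + 2) = -5*3 = -15)
d(11)*P(-12) - 29 = -1*(-15) - 29 = 15 - 29 = -14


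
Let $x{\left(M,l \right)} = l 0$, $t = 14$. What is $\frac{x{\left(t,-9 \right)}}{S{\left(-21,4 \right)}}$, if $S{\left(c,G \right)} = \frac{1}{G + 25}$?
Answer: $0$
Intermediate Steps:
$S{\left(c,G \right)} = \frac{1}{25 + G}$
$x{\left(M,l \right)} = 0$
$\frac{x{\left(t,-9 \right)}}{S{\left(-21,4 \right)}} = \frac{0}{\frac{1}{25 + 4}} = \frac{0}{\frac{1}{29}} = 0 \frac{1}{\frac{1}{29}} = 0 \cdot 29 = 0$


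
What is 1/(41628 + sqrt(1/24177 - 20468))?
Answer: 1006440156/41896585668803 - I*sqrt(11964105345795)/41896585668803 ≈ 2.4022e-5 - 8.2558e-8*I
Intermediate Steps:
1/(41628 + sqrt(1/24177 - 20468)) = 1/(41628 + sqrt(-494854835/24177)) = 1/(41628 + I*sqrt(11964105345795)/24177)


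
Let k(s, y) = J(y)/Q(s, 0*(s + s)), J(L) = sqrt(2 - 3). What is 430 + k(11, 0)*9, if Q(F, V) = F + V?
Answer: 430 + 9*I/11 ≈ 430.0 + 0.81818*I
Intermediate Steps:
J(L) = I (J(L) = sqrt(-1) = I)
k(s, y) = I/s (k(s, y) = I/(s + 0*(s + s)) = I/(s + 0*(2*s)) = I/(s + 0) = I/s)
430 + k(11, 0)*9 = 430 + (I/11)*9 = 430 + 9*I/11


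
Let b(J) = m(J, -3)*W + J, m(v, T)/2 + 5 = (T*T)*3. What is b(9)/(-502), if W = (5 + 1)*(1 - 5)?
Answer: 1047/502 ≈ 2.0857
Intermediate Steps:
m(v, T) = -10 + 6*T² (m(v, T) = -10 + 2*((T*T)*3) = -10 + 2*(T²*3) = -10 + 2*(3*T²) = -10 + 6*T²)
W = -24 (W = 6*(-4) = -24)
b(J) = -1056 + J (b(J) = (-10 + 6*(-3)²)*(-24) + J = (-10 + 6*9)*(-24) + J = (-10 + 54)*(-24) + J = 44*(-24) + J = -1056 + J)
b(9)/(-502) = (-1056 + 9)/(-502) = -1047*(-1/502) = 1047/502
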